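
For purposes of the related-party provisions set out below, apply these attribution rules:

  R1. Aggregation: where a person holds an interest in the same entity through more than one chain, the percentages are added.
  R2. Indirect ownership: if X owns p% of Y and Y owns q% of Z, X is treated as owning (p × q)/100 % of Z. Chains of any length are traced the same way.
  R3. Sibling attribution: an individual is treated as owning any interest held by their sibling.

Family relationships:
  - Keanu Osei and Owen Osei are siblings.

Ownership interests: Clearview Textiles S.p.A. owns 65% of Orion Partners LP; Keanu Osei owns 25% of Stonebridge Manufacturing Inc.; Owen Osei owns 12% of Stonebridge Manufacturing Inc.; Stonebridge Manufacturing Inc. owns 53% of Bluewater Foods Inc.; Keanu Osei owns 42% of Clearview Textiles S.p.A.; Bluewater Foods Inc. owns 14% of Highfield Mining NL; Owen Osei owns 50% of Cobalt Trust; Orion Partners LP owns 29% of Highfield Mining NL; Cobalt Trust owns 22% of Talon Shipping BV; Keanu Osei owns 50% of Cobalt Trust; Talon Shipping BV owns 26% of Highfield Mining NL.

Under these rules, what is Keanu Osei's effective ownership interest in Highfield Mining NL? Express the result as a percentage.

By sibling attribution (R3), Keanu Osei is treated as also owning Owen Osei's interest in Stonebridge Manufacturing Inc, giving 25% + 12% = 37%.
By sibling attribution (R3), Keanu Osei is treated as also owning Owen Osei's interest in Cobalt Trust, giving 50% + 50% = 100%.
Chain via Stonebridge Manufacturing Inc. → Bluewater Foods Inc. (R2): 37% × 53% × 14% = 2.7454% of Highfield Mining NL.
Chain via Cobalt Trust → Talon Shipping BV (R2): 100% × 22% × 26% = 5.72% of Highfield Mining NL.
Chain via Clearview Textiles S.p.A. → Orion Partners LP (R2): 42% × 65% × 29% = 7.917% of Highfield Mining NL.
Aggregating (R1): 2.7454% + 5.72% + 7.917% = 16.3824%.

16.3824%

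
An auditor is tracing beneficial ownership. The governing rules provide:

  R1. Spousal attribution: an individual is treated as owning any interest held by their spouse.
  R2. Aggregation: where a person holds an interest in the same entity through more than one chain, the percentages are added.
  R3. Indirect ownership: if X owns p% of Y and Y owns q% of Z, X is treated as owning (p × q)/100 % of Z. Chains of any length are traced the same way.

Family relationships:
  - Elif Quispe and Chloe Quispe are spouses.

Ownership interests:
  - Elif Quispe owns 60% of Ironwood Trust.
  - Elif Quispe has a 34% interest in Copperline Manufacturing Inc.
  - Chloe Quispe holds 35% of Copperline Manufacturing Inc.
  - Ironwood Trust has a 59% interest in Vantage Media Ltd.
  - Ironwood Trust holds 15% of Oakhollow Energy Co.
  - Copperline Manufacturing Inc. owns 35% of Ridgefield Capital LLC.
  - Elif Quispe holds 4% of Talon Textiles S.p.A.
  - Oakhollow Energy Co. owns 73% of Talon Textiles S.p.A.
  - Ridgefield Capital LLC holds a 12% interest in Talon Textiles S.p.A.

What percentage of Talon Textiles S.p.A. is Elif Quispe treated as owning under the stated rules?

By spousal attribution (R1), Elif Quispe is treated as also owning Chloe Quispe's interest in Copperline Manufacturing Inc, giving 34% + 35% = 69%.
Chain via Copperline Manufacturing Inc. → Ridgefield Capital LLC (R3): 69% × 35% × 12% = 2.898% of Talon Textiles S.p.A.
Chain via Ironwood Trust → Oakhollow Energy Co. (R3): 60% × 15% × 73% = 6.57% of Talon Textiles S.p.A.
Direct interest in Talon Textiles S.p.A: 4%.
Aggregating (R2): 2.898% + 6.57% + 4% = 13.468%.

13.468%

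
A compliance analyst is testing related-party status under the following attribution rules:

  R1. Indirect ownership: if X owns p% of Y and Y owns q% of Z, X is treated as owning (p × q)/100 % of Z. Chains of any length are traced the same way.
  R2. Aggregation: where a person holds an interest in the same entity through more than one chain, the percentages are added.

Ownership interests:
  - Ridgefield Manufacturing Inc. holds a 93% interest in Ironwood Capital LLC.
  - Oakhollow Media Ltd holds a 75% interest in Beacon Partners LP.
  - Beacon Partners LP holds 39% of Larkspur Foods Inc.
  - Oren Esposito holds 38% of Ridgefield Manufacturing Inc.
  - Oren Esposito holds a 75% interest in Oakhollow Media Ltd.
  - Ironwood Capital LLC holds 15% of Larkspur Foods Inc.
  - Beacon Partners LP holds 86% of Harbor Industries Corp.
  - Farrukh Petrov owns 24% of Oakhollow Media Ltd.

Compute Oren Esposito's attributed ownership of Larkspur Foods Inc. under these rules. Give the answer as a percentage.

Chain via Oakhollow Media Ltd → Beacon Partners LP (R1): 75% × 75% × 39% = 21.9375% of Larkspur Foods Inc.
Chain via Ridgefield Manufacturing Inc. → Ironwood Capital LLC (R1): 38% × 93% × 15% = 5.301% of Larkspur Foods Inc.
Aggregating (R2): 21.9375% + 5.301% = 27.2385%.

27.2385%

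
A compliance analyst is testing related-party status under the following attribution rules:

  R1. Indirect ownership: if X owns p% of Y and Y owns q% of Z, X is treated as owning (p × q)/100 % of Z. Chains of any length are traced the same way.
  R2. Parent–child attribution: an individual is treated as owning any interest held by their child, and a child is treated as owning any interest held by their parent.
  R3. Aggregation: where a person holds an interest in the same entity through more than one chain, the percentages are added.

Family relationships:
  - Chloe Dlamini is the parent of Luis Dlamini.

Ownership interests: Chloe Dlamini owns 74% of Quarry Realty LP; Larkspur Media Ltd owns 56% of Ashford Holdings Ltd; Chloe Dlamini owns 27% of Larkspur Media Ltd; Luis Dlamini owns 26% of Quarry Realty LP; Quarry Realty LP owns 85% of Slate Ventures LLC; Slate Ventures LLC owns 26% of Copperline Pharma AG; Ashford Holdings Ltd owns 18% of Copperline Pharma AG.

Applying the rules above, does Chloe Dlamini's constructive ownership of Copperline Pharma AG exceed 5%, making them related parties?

By parent–child attribution (R2), Chloe Dlamini is treated as also owning Luis Dlamini's interest in Quarry Realty LP, giving 74% + 26% = 100%.
Chain via Quarry Realty LP → Slate Ventures LLC (R1): 100% × 85% × 26% = 22.1% of Copperline Pharma AG.
Chain via Larkspur Media Ltd → Ashford Holdings Ltd (R1): 27% × 56% × 18% = 2.7216% of Copperline Pharma AG.
Aggregating (R3): 22.1% + 2.7216% = 24.8216%.
24.8216% exceeds the 5% threshold, so Chloe is a related party to Copperline Pharma AG.

Yes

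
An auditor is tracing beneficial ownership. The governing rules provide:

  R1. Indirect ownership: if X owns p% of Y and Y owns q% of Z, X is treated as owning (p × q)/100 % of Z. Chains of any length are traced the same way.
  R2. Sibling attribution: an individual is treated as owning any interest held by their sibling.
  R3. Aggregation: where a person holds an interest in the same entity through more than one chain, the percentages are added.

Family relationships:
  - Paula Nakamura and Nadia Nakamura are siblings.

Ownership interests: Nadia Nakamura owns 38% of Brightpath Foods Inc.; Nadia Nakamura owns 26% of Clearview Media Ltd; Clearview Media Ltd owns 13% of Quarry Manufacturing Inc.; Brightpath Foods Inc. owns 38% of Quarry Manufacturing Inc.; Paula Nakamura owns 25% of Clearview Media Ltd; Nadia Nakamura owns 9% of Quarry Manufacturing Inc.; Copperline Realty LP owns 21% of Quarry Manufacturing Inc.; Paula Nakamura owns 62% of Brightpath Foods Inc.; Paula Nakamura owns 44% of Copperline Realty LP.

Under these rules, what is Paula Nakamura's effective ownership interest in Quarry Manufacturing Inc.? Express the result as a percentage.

62.87%

By sibling attribution (R2), Paula Nakamura is treated as also owning Nadia Nakamura's interest in Brightpath Foods Inc, giving 62% + 38% = 100%.
By sibling attribution (R2), Paula Nakamura is treated as also owning Nadia Nakamura's interest in Clearview Media Ltd, giving 25% + 26% = 51%.
By sibling attribution (R2), Paula Nakamura is treated as owning Nadia Nakamura's 9% interest in Quarry Manufacturing Inc.
Chain via Copperline Realty LP (R1): 44% × 21% = 9.24% of Quarry Manufacturing Inc.
Chain via Brightpath Foods Inc. (R1): 100% × 38% = 38% of Quarry Manufacturing Inc.
Chain via Clearview Media Ltd (R1): 51% × 13% = 6.63% of Quarry Manufacturing Inc.
Direct interest in Quarry Manufacturing Inc: 9%.
Aggregating (R3): 9.24% + 38% + 6.63% + 9% = 62.87%.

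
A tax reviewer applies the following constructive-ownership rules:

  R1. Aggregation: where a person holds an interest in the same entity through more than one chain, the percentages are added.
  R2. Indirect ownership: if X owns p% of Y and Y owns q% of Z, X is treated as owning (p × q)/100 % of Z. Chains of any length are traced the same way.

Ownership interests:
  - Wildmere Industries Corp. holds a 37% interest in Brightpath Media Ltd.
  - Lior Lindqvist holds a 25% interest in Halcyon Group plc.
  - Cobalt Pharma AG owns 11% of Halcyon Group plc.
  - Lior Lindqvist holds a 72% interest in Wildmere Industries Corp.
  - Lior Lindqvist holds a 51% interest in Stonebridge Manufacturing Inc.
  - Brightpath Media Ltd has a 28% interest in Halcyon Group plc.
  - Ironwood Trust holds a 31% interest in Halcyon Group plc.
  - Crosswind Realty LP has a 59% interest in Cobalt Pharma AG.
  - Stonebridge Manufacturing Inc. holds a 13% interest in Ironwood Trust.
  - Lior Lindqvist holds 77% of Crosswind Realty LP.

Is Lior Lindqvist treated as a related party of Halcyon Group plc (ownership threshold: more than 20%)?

Chain via Wildmere Industries Corp. → Brightpath Media Ltd (R2): 72% × 37% × 28% = 7.4592% of Halcyon Group plc.
Chain via Crosswind Realty LP → Cobalt Pharma AG (R2): 77% × 59% × 11% = 4.9973% of Halcyon Group plc.
Chain via Stonebridge Manufacturing Inc. → Ironwood Trust (R2): 51% × 13% × 31% = 2.0553% of Halcyon Group plc.
Direct interest in Halcyon Group plc: 25%.
Aggregating (R1): 7.4592% + 4.9973% + 2.0553% + 25% = 39.5118%.
39.5118% exceeds the 20% threshold, so Lior is a related party to Halcyon Group plc.

Yes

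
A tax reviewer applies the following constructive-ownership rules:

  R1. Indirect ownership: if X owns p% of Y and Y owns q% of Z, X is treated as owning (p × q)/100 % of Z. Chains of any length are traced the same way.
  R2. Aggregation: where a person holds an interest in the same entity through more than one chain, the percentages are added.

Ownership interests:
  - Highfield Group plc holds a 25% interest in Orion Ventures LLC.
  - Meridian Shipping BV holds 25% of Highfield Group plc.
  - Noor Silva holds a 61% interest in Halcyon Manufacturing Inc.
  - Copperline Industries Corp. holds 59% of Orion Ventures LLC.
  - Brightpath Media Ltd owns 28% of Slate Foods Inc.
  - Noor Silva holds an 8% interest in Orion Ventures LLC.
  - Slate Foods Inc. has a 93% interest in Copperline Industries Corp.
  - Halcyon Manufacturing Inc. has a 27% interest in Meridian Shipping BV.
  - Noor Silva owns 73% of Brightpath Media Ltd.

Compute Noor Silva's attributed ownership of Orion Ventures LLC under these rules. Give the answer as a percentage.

Chain via Halcyon Manufacturing Inc. → Meridian Shipping BV → Highfield Group plc (R1): 61% × 27% × 25% × 25% = 1.029375% of Orion Ventures LLC.
Chain via Brightpath Media Ltd → Slate Foods Inc. → Copperline Industries Corp. (R1): 73% × 28% × 93% × 59% = 11.215428% of Orion Ventures LLC.
Direct interest in Orion Ventures LLC: 8%.
Aggregating (R2): 1.029375% + 11.215428% + 8% = 20.244803%.

20.244803%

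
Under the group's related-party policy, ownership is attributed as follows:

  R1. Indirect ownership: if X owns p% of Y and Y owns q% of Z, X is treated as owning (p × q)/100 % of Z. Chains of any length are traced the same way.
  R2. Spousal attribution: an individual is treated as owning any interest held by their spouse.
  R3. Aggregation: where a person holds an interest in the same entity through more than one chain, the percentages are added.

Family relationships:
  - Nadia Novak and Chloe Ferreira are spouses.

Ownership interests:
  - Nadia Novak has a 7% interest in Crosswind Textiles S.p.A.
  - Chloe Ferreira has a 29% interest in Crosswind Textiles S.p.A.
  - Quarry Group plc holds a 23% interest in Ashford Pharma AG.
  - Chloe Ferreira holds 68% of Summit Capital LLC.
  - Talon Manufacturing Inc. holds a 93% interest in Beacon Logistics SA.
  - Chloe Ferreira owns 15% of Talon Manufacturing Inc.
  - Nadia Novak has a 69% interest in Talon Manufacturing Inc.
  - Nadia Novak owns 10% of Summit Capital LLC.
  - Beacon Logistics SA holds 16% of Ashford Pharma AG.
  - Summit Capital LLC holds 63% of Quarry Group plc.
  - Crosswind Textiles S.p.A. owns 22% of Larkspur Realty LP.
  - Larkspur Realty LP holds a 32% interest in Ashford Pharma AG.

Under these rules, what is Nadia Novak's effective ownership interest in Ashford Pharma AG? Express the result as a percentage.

By spousal attribution (R2), Nadia Novak is treated as also owning Chloe Ferreira's interest in Summit Capital LLC, giving 10% + 68% = 78%.
By spousal attribution (R2), Nadia Novak is treated as also owning Chloe Ferreira's interest in Talon Manufacturing Inc, giving 69% + 15% = 84%.
By spousal attribution (R2), Nadia Novak is treated as also owning Chloe Ferreira's interest in Crosswind Textiles S.p.A, giving 7% + 29% = 36%.
Chain via Summit Capital LLC → Quarry Group plc (R1): 78% × 63% × 23% = 11.3022% of Ashford Pharma AG.
Chain via Talon Manufacturing Inc. → Beacon Logistics SA (R1): 84% × 93% × 16% = 12.4992% of Ashford Pharma AG.
Chain via Crosswind Textiles S.p.A. → Larkspur Realty LP (R1): 36% × 22% × 32% = 2.5344% of Ashford Pharma AG.
Aggregating (R3): 11.3022% + 12.4992% + 2.5344% = 26.3358%.

26.3358%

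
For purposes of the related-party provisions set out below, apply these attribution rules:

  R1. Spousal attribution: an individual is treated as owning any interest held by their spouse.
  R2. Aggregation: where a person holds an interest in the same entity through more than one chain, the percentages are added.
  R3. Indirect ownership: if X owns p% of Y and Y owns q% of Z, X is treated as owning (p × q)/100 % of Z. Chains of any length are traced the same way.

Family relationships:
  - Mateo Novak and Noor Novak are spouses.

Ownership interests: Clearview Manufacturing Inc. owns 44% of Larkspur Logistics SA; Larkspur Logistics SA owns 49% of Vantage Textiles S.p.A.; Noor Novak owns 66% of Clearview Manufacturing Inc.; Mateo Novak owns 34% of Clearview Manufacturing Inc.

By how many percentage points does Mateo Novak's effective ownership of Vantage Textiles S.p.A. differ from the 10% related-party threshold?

By spousal attribution (R1), Mateo Novak is treated as also owning Noor Novak's interest in Clearview Manufacturing Inc, giving 34% + 66% = 100%.
Chain via Clearview Manufacturing Inc. → Larkspur Logistics SA (R3): 100% × 44% × 49% = 21.56% of Vantage Textiles S.p.A.
21.56% exceeds the 10% threshold by 11.56 percentage points.

11.56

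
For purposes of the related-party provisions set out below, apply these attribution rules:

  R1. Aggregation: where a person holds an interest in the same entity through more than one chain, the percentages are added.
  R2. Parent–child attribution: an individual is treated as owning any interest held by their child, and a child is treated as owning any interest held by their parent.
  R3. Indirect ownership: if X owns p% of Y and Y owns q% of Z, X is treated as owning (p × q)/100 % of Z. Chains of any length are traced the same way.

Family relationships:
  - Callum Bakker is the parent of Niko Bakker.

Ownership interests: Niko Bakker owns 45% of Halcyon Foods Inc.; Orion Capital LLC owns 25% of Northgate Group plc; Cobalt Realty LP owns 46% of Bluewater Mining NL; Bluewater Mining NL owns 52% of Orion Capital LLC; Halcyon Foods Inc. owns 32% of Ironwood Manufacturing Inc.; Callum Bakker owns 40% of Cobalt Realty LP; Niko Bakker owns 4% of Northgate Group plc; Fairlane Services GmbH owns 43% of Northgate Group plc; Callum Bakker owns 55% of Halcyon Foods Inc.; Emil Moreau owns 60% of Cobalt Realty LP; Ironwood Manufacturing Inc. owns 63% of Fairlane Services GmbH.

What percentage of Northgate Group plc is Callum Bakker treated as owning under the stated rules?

By parent–child attribution (R2), Callum Bakker is treated as also owning Niko Bakker's interest in Halcyon Foods Inc, giving 55% + 45% = 100%.
By parent–child attribution (R2), Callum Bakker is treated as owning Niko Bakker's 4% interest in Northgate Group plc.
Chain via Cobalt Realty LP → Bluewater Mining NL → Orion Capital LLC (R3): 40% × 46% × 52% × 25% = 2.392% of Northgate Group plc.
Chain via Halcyon Foods Inc. → Ironwood Manufacturing Inc. → Fairlane Services GmbH (R3): 100% × 32% × 63% × 43% = 8.6688% of Northgate Group plc.
Direct interest in Northgate Group plc: 4%.
Aggregating (R1): 2.392% + 8.6688% + 4% = 15.0608%.

15.0608%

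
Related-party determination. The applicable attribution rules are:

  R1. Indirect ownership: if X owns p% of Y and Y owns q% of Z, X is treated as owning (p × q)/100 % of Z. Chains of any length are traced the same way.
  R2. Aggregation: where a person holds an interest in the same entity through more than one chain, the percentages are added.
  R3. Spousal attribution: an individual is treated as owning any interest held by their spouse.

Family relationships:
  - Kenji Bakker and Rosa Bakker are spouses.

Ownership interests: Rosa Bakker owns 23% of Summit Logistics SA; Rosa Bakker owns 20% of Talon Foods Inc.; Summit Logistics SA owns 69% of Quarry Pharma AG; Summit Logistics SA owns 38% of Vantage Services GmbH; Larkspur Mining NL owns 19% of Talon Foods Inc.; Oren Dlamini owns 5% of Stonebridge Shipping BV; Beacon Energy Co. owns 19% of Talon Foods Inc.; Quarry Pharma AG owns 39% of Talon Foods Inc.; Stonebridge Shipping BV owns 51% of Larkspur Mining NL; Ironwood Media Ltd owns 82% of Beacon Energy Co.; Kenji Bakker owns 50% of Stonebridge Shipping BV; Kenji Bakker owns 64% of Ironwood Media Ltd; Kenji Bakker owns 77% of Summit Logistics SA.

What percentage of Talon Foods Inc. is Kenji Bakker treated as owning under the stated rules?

By spousal attribution (R3), Kenji Bakker is treated as also owning Rosa Bakker's interest in Summit Logistics SA, giving 77% + 23% = 100%.
By spousal attribution (R3), Kenji Bakker is treated as owning Rosa Bakker's 20% interest in Talon Foods Inc.
Chain via Summit Logistics SA → Quarry Pharma AG (R1): 100% × 69% × 39% = 26.91% of Talon Foods Inc.
Chain via Stonebridge Shipping BV → Larkspur Mining NL (R1): 50% × 51% × 19% = 4.845% of Talon Foods Inc.
Chain via Ironwood Media Ltd → Beacon Energy Co. (R1): 64% × 82% × 19% = 9.9712% of Talon Foods Inc.
Direct interest in Talon Foods Inc: 20%.
Aggregating (R2): 26.91% + 4.845% + 9.9712% + 20% = 61.7262%.

61.7262%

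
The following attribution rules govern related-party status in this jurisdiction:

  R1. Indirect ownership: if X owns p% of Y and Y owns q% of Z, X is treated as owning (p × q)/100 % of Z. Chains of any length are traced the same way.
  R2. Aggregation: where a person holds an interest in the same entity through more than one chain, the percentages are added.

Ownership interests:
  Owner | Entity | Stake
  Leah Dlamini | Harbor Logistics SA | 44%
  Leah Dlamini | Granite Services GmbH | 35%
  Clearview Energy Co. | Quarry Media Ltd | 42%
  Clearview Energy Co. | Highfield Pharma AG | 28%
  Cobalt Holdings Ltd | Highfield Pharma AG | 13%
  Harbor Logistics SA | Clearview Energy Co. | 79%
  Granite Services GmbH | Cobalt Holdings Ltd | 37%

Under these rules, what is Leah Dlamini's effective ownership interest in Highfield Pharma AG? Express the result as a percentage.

11.4163%

Chain via Harbor Logistics SA → Clearview Energy Co. (R1): 44% × 79% × 28% = 9.7328% of Highfield Pharma AG.
Chain via Granite Services GmbH → Cobalt Holdings Ltd (R1): 35% × 37% × 13% = 1.6835% of Highfield Pharma AG.
Aggregating (R2): 9.7328% + 1.6835% = 11.4163%.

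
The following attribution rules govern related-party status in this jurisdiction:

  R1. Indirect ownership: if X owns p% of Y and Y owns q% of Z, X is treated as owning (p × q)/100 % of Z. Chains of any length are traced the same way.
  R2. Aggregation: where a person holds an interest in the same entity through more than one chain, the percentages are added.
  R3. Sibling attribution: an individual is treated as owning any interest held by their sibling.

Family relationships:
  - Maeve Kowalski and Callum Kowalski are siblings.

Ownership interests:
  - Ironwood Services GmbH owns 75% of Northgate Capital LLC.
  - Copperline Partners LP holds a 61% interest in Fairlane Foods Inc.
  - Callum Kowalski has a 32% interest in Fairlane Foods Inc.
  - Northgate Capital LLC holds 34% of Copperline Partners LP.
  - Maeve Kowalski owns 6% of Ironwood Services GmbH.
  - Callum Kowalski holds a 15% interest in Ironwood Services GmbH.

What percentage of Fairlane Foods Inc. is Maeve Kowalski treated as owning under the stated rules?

By sibling attribution (R3), Maeve Kowalski is treated as also owning Callum Kowalski's interest in Ironwood Services GmbH, giving 6% + 15% = 21%.
By sibling attribution (R3), Maeve Kowalski is treated as owning Callum Kowalski's 32% interest in Fairlane Foods Inc.
Chain via Ironwood Services GmbH → Northgate Capital LLC → Copperline Partners LP (R1): 21% × 75% × 34% × 61% = 3.26655% of Fairlane Foods Inc.
Direct interest in Fairlane Foods Inc: 32%.
Aggregating (R2): 3.26655% + 32% = 35.26655%.

35.26655%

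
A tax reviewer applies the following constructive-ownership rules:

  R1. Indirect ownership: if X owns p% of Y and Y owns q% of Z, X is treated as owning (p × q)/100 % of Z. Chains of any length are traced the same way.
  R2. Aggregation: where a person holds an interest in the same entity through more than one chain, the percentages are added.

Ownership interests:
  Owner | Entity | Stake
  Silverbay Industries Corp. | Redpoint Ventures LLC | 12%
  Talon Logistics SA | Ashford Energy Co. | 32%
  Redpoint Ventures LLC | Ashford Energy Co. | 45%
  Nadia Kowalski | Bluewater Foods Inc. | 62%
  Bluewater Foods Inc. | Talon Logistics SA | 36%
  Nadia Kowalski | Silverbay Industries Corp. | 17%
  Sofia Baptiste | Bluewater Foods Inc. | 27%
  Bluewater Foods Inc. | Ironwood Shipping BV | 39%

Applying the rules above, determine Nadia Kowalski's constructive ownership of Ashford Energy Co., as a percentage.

Chain via Silverbay Industries Corp. → Redpoint Ventures LLC (R1): 17% × 12% × 45% = 0.918% of Ashford Energy Co.
Chain via Bluewater Foods Inc. → Talon Logistics SA (R1): 62% × 36% × 32% = 7.1424% of Ashford Energy Co.
Aggregating (R2): 0.918% + 7.1424% = 8.0604%.

8.0604%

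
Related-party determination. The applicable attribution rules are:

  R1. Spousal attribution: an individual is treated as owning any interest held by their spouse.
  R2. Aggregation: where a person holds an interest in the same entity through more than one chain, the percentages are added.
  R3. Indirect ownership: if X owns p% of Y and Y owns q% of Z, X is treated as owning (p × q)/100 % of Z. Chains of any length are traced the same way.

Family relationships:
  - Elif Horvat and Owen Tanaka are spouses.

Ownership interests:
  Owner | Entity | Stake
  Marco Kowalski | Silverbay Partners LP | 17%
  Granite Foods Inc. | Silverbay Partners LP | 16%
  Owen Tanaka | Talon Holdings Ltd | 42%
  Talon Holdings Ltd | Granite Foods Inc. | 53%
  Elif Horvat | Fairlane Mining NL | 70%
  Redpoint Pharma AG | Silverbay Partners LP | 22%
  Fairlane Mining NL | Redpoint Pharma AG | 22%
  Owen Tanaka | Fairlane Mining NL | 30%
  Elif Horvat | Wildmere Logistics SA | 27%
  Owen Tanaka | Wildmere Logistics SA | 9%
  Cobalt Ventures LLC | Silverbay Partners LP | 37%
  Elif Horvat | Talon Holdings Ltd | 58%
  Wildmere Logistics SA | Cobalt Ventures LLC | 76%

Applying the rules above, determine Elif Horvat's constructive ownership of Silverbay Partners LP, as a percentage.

23.4432%

By spousal attribution (R1), Elif Horvat is treated as also owning Owen Tanaka's interest in Wildmere Logistics SA, giving 27% + 9% = 36%.
By spousal attribution (R1), Elif Horvat is treated as also owning Owen Tanaka's interest in Talon Holdings Ltd, giving 58% + 42% = 100%.
By spousal attribution (R1), Elif Horvat is treated as also owning Owen Tanaka's interest in Fairlane Mining NL, giving 70% + 30% = 100%.
Chain via Wildmere Logistics SA → Cobalt Ventures LLC (R3): 36% × 76% × 37% = 10.1232% of Silverbay Partners LP.
Chain via Talon Holdings Ltd → Granite Foods Inc. (R3): 100% × 53% × 16% = 8.48% of Silverbay Partners LP.
Chain via Fairlane Mining NL → Redpoint Pharma AG (R3): 100% × 22% × 22% = 4.84% of Silverbay Partners LP.
Aggregating (R2): 10.1232% + 8.48% + 4.84% = 23.4432%.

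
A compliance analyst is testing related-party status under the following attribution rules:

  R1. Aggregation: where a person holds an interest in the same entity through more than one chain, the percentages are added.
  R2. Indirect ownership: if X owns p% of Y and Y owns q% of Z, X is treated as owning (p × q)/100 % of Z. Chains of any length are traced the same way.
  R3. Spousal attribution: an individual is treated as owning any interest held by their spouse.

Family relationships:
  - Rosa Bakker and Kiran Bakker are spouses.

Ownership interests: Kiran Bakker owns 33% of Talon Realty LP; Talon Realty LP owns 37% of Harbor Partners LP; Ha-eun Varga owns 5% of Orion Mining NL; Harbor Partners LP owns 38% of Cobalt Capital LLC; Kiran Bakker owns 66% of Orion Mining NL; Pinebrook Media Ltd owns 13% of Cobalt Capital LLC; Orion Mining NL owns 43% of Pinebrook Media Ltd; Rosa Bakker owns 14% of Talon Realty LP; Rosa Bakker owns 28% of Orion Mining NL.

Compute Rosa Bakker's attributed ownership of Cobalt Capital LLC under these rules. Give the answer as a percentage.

By spousal attribution (R3), Rosa Bakker is treated as also owning Kiran Bakker's interest in Orion Mining NL, giving 28% + 66% = 94%.
By spousal attribution (R3), Rosa Bakker is treated as also owning Kiran Bakker's interest in Talon Realty LP, giving 14% + 33% = 47%.
Chain via Orion Mining NL → Pinebrook Media Ltd (R2): 94% × 43% × 13% = 5.2546% of Cobalt Capital LLC.
Chain via Talon Realty LP → Harbor Partners LP (R2): 47% × 37% × 38% = 6.6082% of Cobalt Capital LLC.
Aggregating (R1): 5.2546% + 6.6082% = 11.8628%.

11.8628%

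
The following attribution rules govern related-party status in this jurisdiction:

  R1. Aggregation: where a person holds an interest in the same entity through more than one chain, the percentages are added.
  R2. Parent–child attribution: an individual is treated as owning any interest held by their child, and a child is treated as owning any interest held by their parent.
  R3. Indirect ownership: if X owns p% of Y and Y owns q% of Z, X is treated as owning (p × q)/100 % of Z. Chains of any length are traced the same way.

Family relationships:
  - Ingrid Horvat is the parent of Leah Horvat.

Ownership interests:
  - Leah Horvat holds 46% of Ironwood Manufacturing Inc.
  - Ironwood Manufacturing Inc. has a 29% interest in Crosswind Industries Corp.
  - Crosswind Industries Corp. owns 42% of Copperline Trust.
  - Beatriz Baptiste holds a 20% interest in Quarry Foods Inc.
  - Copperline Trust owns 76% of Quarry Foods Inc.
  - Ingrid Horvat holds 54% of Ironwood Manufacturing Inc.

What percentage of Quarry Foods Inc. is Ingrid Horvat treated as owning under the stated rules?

9.2568%

By parent–child attribution (R2), Ingrid Horvat is treated as also owning Leah Horvat's interest in Ironwood Manufacturing Inc, giving 54% + 46% = 100%.
Chain via Ironwood Manufacturing Inc. → Crosswind Industries Corp. → Copperline Trust (R3): 100% × 29% × 42% × 76% = 9.2568% of Quarry Foods Inc.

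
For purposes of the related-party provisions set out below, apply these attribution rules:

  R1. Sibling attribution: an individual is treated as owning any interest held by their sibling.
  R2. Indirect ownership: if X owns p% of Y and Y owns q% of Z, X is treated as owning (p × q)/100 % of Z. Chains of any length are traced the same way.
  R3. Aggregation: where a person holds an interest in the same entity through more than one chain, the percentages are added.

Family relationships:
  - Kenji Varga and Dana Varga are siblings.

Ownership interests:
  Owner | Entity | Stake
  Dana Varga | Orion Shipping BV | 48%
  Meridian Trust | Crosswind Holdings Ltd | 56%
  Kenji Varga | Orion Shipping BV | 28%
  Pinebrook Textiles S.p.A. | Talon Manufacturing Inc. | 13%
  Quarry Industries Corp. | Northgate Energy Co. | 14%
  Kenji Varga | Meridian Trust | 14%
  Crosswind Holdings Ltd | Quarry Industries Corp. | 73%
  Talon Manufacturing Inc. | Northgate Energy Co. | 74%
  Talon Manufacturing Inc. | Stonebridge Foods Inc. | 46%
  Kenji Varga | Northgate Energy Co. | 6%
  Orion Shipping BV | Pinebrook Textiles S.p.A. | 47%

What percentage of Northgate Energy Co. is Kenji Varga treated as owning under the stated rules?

10.237512%

By sibling attribution (R1), Kenji Varga is treated as also owning Dana Varga's interest in Orion Shipping BV, giving 28% + 48% = 76%.
Chain via Orion Shipping BV → Pinebrook Textiles S.p.A. → Talon Manufacturing Inc. (R2): 76% × 47% × 13% × 74% = 3.436264% of Northgate Energy Co.
Chain via Meridian Trust → Crosswind Holdings Ltd → Quarry Industries Corp. (R2): 14% × 56% × 73% × 14% = 0.801248% of Northgate Energy Co.
Direct interest in Northgate Energy Co: 6%.
Aggregating (R3): 3.436264% + 0.801248% + 6% = 10.237512%.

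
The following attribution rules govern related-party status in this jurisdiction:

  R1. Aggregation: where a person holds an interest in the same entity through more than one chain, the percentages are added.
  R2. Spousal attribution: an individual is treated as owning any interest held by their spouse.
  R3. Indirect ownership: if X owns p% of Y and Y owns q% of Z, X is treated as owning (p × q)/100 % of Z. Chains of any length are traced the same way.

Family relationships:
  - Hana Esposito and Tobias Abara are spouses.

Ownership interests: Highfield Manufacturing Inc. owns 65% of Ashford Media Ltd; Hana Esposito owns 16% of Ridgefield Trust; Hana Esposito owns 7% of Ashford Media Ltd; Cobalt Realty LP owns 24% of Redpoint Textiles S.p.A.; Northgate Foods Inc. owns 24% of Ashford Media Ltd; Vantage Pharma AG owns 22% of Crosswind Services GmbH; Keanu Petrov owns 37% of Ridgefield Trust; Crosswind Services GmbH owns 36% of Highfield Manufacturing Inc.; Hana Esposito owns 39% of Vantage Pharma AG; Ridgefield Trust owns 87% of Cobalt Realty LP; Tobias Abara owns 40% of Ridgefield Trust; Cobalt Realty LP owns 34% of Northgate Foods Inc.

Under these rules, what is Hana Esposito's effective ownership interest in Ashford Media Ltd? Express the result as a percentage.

By spousal attribution (R2), Hana Esposito is treated as also owning Tobias Abara's interest in Ridgefield Trust, giving 16% + 40% = 56%.
Chain via Ridgefield Trust → Cobalt Realty LP → Northgate Foods Inc. (R3): 56% × 87% × 34% × 24% = 3.975552% of Ashford Media Ltd.
Chain via Vantage Pharma AG → Crosswind Services GmbH → Highfield Manufacturing Inc. (R3): 39% × 22% × 36% × 65% = 2.00772% of Ashford Media Ltd.
Direct interest in Ashford Media Ltd: 7%.
Aggregating (R1): 3.975552% + 2.00772% + 7% = 12.983272%.

12.983272%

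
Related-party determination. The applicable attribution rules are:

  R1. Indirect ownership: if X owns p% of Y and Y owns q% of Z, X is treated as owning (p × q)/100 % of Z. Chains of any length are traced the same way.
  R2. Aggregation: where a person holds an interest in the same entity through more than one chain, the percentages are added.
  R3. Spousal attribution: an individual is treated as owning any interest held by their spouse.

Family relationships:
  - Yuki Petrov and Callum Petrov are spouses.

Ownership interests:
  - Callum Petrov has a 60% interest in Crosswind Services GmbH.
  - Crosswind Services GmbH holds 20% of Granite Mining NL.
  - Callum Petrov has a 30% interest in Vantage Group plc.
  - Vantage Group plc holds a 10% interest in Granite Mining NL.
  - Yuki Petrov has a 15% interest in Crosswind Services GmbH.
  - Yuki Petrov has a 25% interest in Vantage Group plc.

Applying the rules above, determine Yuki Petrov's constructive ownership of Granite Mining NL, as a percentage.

By spousal attribution (R3), Yuki Petrov is treated as also owning Callum Petrov's interest in Crosswind Services GmbH, giving 15% + 60% = 75%.
By spousal attribution (R3), Yuki Petrov is treated as also owning Callum Petrov's interest in Vantage Group plc, giving 25% + 30% = 55%.
Chain via Crosswind Services GmbH (R1): 75% × 20% = 15% of Granite Mining NL.
Chain via Vantage Group plc (R1): 55% × 10% = 5.5% of Granite Mining NL.
Aggregating (R2): 15% + 5.5% = 20.5%.

20.5%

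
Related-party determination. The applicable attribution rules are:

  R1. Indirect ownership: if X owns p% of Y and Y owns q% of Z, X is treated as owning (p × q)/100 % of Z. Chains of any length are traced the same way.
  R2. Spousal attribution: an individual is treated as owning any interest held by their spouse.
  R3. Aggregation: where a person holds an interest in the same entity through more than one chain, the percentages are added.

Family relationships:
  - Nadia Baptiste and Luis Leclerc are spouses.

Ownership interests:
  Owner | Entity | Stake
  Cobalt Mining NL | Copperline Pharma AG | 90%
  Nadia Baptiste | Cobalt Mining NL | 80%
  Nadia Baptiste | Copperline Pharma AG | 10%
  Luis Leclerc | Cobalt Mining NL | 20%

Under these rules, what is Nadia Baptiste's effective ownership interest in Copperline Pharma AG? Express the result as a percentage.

100%

By spousal attribution (R2), Nadia Baptiste is treated as also owning Luis Leclerc's interest in Cobalt Mining NL, giving 80% + 20% = 100%.
Chain via Cobalt Mining NL (R1): 100% × 90% = 90% of Copperline Pharma AG.
Direct interest in Copperline Pharma AG: 10%.
Aggregating (R3): 90% + 10% = 100%.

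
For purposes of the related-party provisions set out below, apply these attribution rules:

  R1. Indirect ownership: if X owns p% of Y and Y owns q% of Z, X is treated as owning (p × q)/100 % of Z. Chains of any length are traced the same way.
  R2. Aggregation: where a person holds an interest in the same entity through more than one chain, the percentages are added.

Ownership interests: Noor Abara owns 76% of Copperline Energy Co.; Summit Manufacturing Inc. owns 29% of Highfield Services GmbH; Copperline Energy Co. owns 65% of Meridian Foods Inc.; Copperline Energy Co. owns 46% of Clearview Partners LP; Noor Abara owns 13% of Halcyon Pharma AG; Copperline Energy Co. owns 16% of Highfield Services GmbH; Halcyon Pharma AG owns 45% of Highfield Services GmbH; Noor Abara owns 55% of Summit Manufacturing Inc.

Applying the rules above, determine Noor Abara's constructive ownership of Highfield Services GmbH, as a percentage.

33.96%

Chain via Summit Manufacturing Inc. (R1): 55% × 29% = 15.95% of Highfield Services GmbH.
Chain via Halcyon Pharma AG (R1): 13% × 45% = 5.85% of Highfield Services GmbH.
Chain via Copperline Energy Co. (R1): 76% × 16% = 12.16% of Highfield Services GmbH.
Aggregating (R2): 15.95% + 5.85% + 12.16% = 33.96%.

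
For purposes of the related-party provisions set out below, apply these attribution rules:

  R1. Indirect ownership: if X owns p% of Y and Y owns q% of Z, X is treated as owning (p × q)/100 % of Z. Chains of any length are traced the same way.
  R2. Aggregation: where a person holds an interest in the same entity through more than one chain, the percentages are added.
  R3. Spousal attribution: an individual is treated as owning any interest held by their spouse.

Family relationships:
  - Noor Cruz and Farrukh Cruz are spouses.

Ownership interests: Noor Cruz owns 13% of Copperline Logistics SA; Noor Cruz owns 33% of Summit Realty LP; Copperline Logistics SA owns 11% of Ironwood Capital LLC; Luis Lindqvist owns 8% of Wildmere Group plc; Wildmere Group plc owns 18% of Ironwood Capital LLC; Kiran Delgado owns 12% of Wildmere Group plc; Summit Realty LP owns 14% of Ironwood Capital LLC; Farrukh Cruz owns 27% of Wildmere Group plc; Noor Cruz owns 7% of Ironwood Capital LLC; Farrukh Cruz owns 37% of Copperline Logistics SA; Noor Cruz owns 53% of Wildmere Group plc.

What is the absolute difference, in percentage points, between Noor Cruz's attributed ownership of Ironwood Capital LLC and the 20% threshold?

By spousal attribution (R3), Noor Cruz is treated as also owning Farrukh Cruz's interest in Wildmere Group plc, giving 53% + 27% = 80%.
By spousal attribution (R3), Noor Cruz is treated as also owning Farrukh Cruz's interest in Copperline Logistics SA, giving 13% + 37% = 50%.
Chain via Summit Realty LP (R1): 33% × 14% = 4.62% of Ironwood Capital LLC.
Chain via Wildmere Group plc (R1): 80% × 18% = 14.4% of Ironwood Capital LLC.
Chain via Copperline Logistics SA (R1): 50% × 11% = 5.5% of Ironwood Capital LLC.
Direct interest in Ironwood Capital LLC: 7%.
Aggregating (R2): 4.62% + 14.4% + 5.5% + 7% = 31.52%.
31.52% exceeds the 20% threshold by 11.52 percentage points.

11.52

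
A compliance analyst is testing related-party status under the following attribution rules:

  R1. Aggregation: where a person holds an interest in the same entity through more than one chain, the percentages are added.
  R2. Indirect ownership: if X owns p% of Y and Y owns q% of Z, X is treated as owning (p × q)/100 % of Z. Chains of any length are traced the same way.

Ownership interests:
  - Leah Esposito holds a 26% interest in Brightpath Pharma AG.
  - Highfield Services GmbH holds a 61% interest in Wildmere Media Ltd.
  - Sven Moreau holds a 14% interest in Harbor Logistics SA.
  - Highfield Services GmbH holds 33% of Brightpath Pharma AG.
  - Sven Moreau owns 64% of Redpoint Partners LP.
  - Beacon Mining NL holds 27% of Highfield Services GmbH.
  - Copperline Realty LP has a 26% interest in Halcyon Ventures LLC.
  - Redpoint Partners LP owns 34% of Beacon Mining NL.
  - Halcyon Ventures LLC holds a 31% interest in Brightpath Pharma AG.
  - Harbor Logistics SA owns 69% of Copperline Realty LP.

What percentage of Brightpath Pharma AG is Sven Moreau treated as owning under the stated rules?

Chain via Redpoint Partners LP → Beacon Mining NL → Highfield Services GmbH (R2): 64% × 34% × 27% × 33% = 1.938816% of Brightpath Pharma AG.
Chain via Harbor Logistics SA → Copperline Realty LP → Halcyon Ventures LLC (R2): 14% × 69% × 26% × 31% = 0.778596% of Brightpath Pharma AG.
Aggregating (R1): 1.938816% + 0.778596% = 2.717412%.

2.717412%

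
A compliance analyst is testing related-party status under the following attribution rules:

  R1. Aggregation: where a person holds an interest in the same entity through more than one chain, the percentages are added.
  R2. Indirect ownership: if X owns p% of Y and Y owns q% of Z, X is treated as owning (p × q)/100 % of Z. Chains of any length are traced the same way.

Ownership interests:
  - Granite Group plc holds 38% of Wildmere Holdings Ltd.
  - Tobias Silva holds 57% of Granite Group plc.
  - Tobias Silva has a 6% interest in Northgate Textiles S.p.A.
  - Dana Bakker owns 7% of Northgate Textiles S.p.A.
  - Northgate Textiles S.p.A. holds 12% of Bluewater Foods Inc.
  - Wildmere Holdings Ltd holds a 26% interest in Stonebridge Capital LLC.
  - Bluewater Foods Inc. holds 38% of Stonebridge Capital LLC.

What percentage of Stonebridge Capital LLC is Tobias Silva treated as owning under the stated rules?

5.9052%

Chain via Northgate Textiles S.p.A. → Bluewater Foods Inc. (R2): 6% × 12% × 38% = 0.2736% of Stonebridge Capital LLC.
Chain via Granite Group plc → Wildmere Holdings Ltd (R2): 57% × 38% × 26% = 5.6316% of Stonebridge Capital LLC.
Aggregating (R1): 0.2736% + 5.6316% = 5.9052%.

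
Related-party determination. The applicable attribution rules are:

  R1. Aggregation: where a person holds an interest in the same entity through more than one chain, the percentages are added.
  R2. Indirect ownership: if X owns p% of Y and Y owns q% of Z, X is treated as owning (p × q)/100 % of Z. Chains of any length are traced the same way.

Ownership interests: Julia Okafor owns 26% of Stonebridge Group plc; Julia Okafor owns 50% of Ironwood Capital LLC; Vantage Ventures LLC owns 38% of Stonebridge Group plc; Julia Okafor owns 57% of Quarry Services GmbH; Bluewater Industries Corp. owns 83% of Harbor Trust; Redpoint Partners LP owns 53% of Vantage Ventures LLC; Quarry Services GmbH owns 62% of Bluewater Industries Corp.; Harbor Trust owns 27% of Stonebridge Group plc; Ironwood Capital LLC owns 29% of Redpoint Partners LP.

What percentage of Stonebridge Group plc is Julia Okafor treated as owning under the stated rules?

36.839994%

Chain via Quarry Services GmbH → Bluewater Industries Corp. → Harbor Trust (R2): 57% × 62% × 83% × 27% = 7.919694% of Stonebridge Group plc.
Chain via Ironwood Capital LLC → Redpoint Partners LP → Vantage Ventures LLC (R2): 50% × 29% × 53% × 38% = 2.9203% of Stonebridge Group plc.
Direct interest in Stonebridge Group plc: 26%.
Aggregating (R1): 7.919694% + 2.9203% + 26% = 36.839994%.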